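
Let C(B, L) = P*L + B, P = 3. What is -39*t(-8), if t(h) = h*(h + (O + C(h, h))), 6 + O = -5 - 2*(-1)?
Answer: -15288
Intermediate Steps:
O = -9 (O = -6 + (-5 - 2*(-1)) = -6 + (-5 + 2) = -6 - 3 = -9)
C(B, L) = B + 3*L (C(B, L) = 3*L + B = B + 3*L)
t(h) = h*(-9 + 5*h) (t(h) = h*(h + (-9 + (h + 3*h))) = h*(h + (-9 + 4*h)) = h*(-9 + 5*h))
-39*t(-8) = -(-312)*(-9 + 5*(-8)) = -(-312)*(-9 - 40) = -(-312)*(-49) = -39*392 = -15288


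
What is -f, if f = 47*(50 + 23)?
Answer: -3431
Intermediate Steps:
f = 3431 (f = 47*73 = 3431)
-f = -1*3431 = -3431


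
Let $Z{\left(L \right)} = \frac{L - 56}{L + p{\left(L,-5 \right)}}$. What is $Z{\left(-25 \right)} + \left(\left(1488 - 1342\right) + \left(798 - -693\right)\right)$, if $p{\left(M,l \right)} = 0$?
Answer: $\frac{41006}{25} \approx 1640.2$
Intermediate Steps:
$Z{\left(L \right)} = \frac{-56 + L}{L}$ ($Z{\left(L \right)} = \frac{L - 56}{L + 0} = \frac{-56 + L}{L}$)
$Z{\left(-25 \right)} + \left(\left(1488 - 1342\right) + \left(798 - -693\right)\right) = \frac{-56 - 25}{-25} + \left(\left(1488 - 1342\right) + \left(798 - -693\right)\right) = \left(- \frac{1}{25}\right) \left(-81\right) + \left(146 + \left(798 + 693\right)\right) = \frac{81}{25} + \left(146 + 1491\right) = \frac{81}{25} + 1637 = \frac{41006}{25}$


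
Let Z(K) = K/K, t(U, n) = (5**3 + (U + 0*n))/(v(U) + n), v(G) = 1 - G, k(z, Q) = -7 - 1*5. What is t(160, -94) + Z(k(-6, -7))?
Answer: -32/253 ≈ -0.12648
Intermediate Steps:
k(z, Q) = -12 (k(z, Q) = -7 - 5 = -12)
t(U, n) = (125 + U)/(1 + n - U) (t(U, n) = (5**3 + (U + 0*n))/((1 - U) + n) = (125 + (U + 0))/(1 + n - U) = (125 + U)/(1 + n - U))
Z(K) = 1
t(160, -94) + Z(k(-6, -7)) = (125 + 160)/(1 - 94 - 1*160) + 1 = 285/(1 - 94 - 160) + 1 = 285/(-253) + 1 = -1/253*285 + 1 = -285/253 + 1 = -32/253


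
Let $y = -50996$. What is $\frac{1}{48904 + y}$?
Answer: $- \frac{1}{2092} \approx -0.00047801$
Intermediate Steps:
$\frac{1}{48904 + y} = \frac{1}{48904 - 50996} = \frac{1}{-2092} = - \frac{1}{2092}$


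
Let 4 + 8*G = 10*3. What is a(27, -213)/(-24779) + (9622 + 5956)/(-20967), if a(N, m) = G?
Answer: -1544301619/2078165172 ≈ -0.74311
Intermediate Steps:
G = 13/4 (G = -½ + (10*3)/8 = -½ + (⅛)*30 = -½ + 15/4 = 13/4 ≈ 3.2500)
a(N, m) = 13/4
a(27, -213)/(-24779) + (9622 + 5956)/(-20967) = (13/4)/(-24779) + (9622 + 5956)/(-20967) = (13/4)*(-1/24779) + 15578*(-1/20967) = -13/99116 - 15578/20967 = -1544301619/2078165172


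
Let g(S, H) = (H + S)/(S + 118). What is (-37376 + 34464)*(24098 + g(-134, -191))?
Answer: -70232526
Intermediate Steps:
g(S, H) = (H + S)/(118 + S)
(-37376 + 34464)*(24098 + g(-134, -191)) = (-37376 + 34464)*(24098 + (-191 - 134)/(118 - 134)) = -2912*(24098 - 325/(-16)) = -2912*(24098 - 1/16*(-325)) = -2912*(24098 + 325/16) = -2912*385893/16 = -70232526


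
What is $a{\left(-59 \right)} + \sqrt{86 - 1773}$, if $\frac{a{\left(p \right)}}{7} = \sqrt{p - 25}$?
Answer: $i \left(\sqrt{1687} + 14 \sqrt{21}\right) \approx 105.23 i$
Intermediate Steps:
$a{\left(p \right)} = 7 \sqrt{-25 + p}$ ($a{\left(p \right)} = 7 \sqrt{p - 25} = 7 \sqrt{-25 + p}$)
$a{\left(-59 \right)} + \sqrt{86 - 1773} = 7 \sqrt{-25 - 59} + \sqrt{86 - 1773} = 7 \sqrt{-84} + \sqrt{-1687} = 7 \cdot 2 i \sqrt{21} + i \sqrt{1687} = 14 i \sqrt{21} + i \sqrt{1687} = i \sqrt{1687} + 14 i \sqrt{21}$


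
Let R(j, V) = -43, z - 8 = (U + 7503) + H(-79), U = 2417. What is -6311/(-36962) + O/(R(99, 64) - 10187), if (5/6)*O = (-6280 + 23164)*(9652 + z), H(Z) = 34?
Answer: -12240384725237/315101050 ≈ -38846.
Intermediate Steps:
z = 9962 (z = 8 + ((2417 + 7503) + 34) = 8 + (9920 + 34) = 8 + 9954 = 9962)
O = 1986976656/5 (O = 6*((-6280 + 23164)*(9652 + 9962))/5 = 6*(16884*19614)/5 = (6/5)*331162776 = 1986976656/5 ≈ 3.9740e+8)
-6311/(-36962) + O/(R(99, 64) - 10187) = -6311/(-36962) + 1986976656/(5*(-43 - 10187)) = -6311*(-1/36962) + (1986976656/5)/(-10230) = 6311/36962 + (1986976656/5)*(-1/10230) = 6311/36962 - 331162776/8525 = -12240384725237/315101050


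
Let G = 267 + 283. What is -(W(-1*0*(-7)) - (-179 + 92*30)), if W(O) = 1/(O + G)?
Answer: 1419549/550 ≈ 2581.0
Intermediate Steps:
G = 550
W(O) = 1/(550 + O) (W(O) = 1/(O + 550) = 1/(550 + O))
-(W(-1*0*(-7)) - (-179 + 92*30)) = -(1/(550 - 1*0*(-7)) - (-179 + 92*30)) = -(1/(550 + 0*(-7)) - (-179 + 2760)) = -(1/(550 + 0) - 1*2581) = -(1/550 - 2581) = -1*(-1419549/550) = 1419549/550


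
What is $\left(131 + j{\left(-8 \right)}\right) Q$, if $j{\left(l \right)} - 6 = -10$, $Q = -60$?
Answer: $-7620$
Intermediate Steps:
$j{\left(l \right)} = -4$ ($j{\left(l \right)} = 6 - 10 = -4$)
$\left(131 + j{\left(-8 \right)}\right) Q = \left(131 - 4\right) \left(-60\right) = 127 \left(-60\right) = -7620$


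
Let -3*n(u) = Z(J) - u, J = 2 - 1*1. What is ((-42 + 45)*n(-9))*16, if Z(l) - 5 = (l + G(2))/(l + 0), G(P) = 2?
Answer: -272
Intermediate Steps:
J = 1 (J = 2 - 1 = 1)
Z(l) = 5 + (2 + l)/l (Z(l) = 5 + (l + 2)/(l + 0) = 5 + (2 + l)/l)
n(u) = -8/3 + u/3 (n(u) = -((6 + 2/1) - u)/3 = -((6 + 2*1) - u)/3 = -((6 + 2) - u)/3 = -(8 - u)/3 = -8/3 + u/3)
((-42 + 45)*n(-9))*16 = ((-42 + 45)*(-8/3 + (⅓)*(-9)))*16 = (3*(-8/3 - 3))*16 = (3*(-17/3))*16 = -17*16 = -272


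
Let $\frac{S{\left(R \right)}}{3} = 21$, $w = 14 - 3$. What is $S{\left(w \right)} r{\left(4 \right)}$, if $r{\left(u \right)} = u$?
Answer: $252$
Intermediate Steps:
$w = 11$
$S{\left(R \right)} = 63$ ($S{\left(R \right)} = 3 \cdot 21 = 63$)
$S{\left(w \right)} r{\left(4 \right)} = 63 \cdot 4 = 252$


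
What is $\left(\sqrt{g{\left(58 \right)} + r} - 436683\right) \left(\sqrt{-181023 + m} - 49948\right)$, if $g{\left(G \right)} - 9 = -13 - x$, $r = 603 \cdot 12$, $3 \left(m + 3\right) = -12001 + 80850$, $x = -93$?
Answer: $\frac{\left(149844 - i \sqrt{1422687}\right) \left(436683 - 5 \sqrt{293}\right)}{3} \approx 2.1807 \cdot 10^{10} - 1.7359 \cdot 10^{8} i$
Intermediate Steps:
$m = \frac{68840}{3}$ ($m = -3 + \frac{-12001 + 80850}{3} = -3 + \frac{1}{3} \cdot 68849 = -3 + \frac{68849}{3} = \frac{68840}{3} \approx 22947.0$)
$r = 7236$
$g{\left(G \right)} = 89$ ($g{\left(G \right)} = 9 - -80 = 9 + \left(-13 + 93\right) = 9 + 80 = 89$)
$\left(\sqrt{g{\left(58 \right)} + r} - 436683\right) \left(\sqrt{-181023 + m} - 49948\right) = \left(\sqrt{89 + 7236} - 436683\right) \left(\sqrt{-181023 + \frac{68840}{3}} - 49948\right) = \left(\sqrt{7325} - 436683\right) \left(\sqrt{- \frac{474229}{3}} - 49948\right) = \left(5 \sqrt{293} - 436683\right) \left(\frac{i \sqrt{1422687}}{3} - 49948\right) = \left(-436683 + 5 \sqrt{293}\right) \left(-49948 + \frac{i \sqrt{1422687}}{3}\right)$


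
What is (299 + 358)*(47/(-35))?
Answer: -30879/35 ≈ -882.26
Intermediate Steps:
(299 + 358)*(47/(-35)) = 657*(47*(-1/35)) = 657*(-47/35) = -30879/35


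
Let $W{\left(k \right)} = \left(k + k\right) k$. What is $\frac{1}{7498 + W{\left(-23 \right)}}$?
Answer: $\frac{1}{8556} \approx 0.00011688$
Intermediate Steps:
$W{\left(k \right)} = 2 k^{2}$ ($W{\left(k \right)} = 2 k k = 2 k^{2}$)
$\frac{1}{7498 + W{\left(-23 \right)}} = \frac{1}{7498 + 2 \left(-23\right)^{2}} = \frac{1}{7498 + 2 \cdot 529} = \frac{1}{7498 + 1058} = \frac{1}{8556}$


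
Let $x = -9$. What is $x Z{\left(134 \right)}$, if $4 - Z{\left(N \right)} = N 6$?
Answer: $7200$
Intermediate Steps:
$Z{\left(N \right)} = 4 - 6 N$ ($Z{\left(N \right)} = 4 - N 6 = 4 - 6 N$)
$x Z{\left(134 \right)} = - 9 \left(4 - 804\right) = \left(-9\right) \left(-800\right) = 7200$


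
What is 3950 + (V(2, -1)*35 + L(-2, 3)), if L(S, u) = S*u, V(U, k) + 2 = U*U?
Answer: 4014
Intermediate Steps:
V(U, k) = -2 + U**2 (V(U, k) = -2 + U*U = -2 + U**2)
3950 + (V(2, -1)*35 + L(-2, 3)) = 3950 + ((-2 + 2**2)*35 - 2*3) = 3950 + ((-2 + 4)*35 - 6) = 3950 + (2*35 - 6) = 3950 + (70 - 6) = 3950 + 64 = 4014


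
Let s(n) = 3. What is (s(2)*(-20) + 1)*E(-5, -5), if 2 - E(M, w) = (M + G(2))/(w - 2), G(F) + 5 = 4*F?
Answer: -708/7 ≈ -101.14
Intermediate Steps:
G(F) = -5 + 4*F
E(M, w) = 2 - (3 + M)/(-2 + w) (E(M, w) = 2 - (M + (-5 + 4*2))/(w - 2) = 2 - (M + (-5 + 8))/(-2 + w) = 2 - (M + 3)/(-2 + w) = 2 - (3 + M)/(-2 + w))
(s(2)*(-20) + 1)*E(-5, -5) = (3*(-20) + 1)*((-7 - 1*(-5) + 2*(-5))/(-2 - 5)) = (-60 + 1)*((-7 + 5 - 10)/(-7)) = -(-59)*(-12)/7 = -59*12/7 = -708/7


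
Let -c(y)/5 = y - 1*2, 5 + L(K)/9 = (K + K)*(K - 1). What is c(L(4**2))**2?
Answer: 456463225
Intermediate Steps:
L(K) = -45 + 18*K*(-1 + K) (L(K) = -45 + 9*((K + K)*(K - 1)) = -45 + 9*((2*K)*(-1 + K)) = -45 + 9*(2*K*(-1 + K)) = -45 + 18*K*(-1 + K))
c(y) = 10 - 5*y (c(y) = -5*(y - 1*2) = -5*(y - 2) = -5*(-2 + y) = 10 - 5*y)
c(L(4**2))**2 = (10 - 5*(-45 - 18*4**2 + 18*(4**2)**2))**2 = (10 - 5*(-45 - 18*16 + 18*16**2))**2 = (10 - 5*(-45 - 288 + 18*256))**2 = (10 - 5*(-45 - 288 + 4608))**2 = (10 - 5*4275)**2 = (10 - 21375)**2 = (-21365)**2 = 456463225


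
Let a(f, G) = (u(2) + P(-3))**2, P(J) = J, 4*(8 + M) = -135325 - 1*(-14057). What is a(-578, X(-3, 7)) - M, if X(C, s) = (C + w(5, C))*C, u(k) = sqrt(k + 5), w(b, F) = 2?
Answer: 30341 - 6*sqrt(7) ≈ 30325.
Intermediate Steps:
M = -30325 (M = -8 + (-135325 - 1*(-14057))/4 = -8 + (-135325 + 14057)/4 = -8 + (1/4)*(-121268) = -8 - 30317 = -30325)
u(k) = sqrt(5 + k)
X(C, s) = C*(2 + C) (X(C, s) = (C + 2)*C = (2 + C)*C = C*(2 + C))
a(f, G) = (-3 + sqrt(7))**2 (a(f, G) = (sqrt(5 + 2) - 3)**2 = (sqrt(7) - 3)**2 = (-3 + sqrt(7))**2)
a(-578, X(-3, 7)) - M = (3 - sqrt(7))**2 - 1*(-30325) = (3 - sqrt(7))**2 + 30325 = 30325 + (3 - sqrt(7))**2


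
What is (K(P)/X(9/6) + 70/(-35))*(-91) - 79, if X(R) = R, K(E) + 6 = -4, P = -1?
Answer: 2129/3 ≈ 709.67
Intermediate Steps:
K(E) = -10 (K(E) = -6 - 4 = -10)
(K(P)/X(9/6) + 70/(-35))*(-91) - 79 = (-10/(9/6) + 70/(-35))*(-91) - 79 = (-10/(9*(⅙)) + 70*(-1/35))*(-91) - 79 = (-10/3/2 - 2)*(-91) - 79 = (-10*⅔ - 2)*(-91) - 79 = (-20/3 - 2)*(-91) - 79 = -26/3*(-91) - 79 = 2366/3 - 79 = 2129/3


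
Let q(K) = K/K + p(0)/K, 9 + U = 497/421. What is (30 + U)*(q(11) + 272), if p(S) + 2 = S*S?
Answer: 28023338/4631 ≈ 6051.3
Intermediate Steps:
U = -3292/421 (U = -9 + 497/421 = -3292/421 ≈ -7.8195)
p(S) = -2 + S**2 (p(S) = -2 + S*S = -2 + S**2)
q(K) = 1 - 2/K (q(K) = K/K + (-2 + 0**2)/K = 1 + (-2 + 0)/K = 1 - 2/K)
(30 + U)*(q(11) + 272) = (30 - 3292/421)*((-2 + 11)/11 + 272) = 9338*((1/11)*9 + 272)/421 = 9338*(9/11 + 272)/421 = (9338/421)*(3001/11) = 28023338/4631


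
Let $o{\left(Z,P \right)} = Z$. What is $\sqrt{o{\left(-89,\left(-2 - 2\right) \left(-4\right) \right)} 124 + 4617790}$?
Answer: $\sqrt{4606754} \approx 2146.3$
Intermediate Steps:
$\sqrt{o{\left(-89,\left(-2 - 2\right) \left(-4\right) \right)} 124 + 4617790} = \sqrt{\left(-89\right) 124 + 4617790} = \sqrt{-11036 + 4617790} = \sqrt{4606754}$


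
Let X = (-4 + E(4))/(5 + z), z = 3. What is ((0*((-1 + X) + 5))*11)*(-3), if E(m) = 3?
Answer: 0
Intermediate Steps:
X = -1/8 (X = (-4 + 3)/(5 + 3) = -1/8 ≈ -0.12500)
((0*((-1 + X) + 5))*11)*(-3) = ((0*((-1 - 1/8) + 5))*11)*(-3) = ((0*(-9/8 + 5))*11)*(-3) = ((0*(31/8))*11)*(-3) = (0*11)*(-3) = 0*(-3) = 0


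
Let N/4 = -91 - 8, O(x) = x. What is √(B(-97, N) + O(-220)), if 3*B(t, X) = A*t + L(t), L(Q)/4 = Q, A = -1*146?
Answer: √39342/3 ≈ 66.116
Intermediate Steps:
A = -146
L(Q) = 4*Q
N = -396 (N = 4*(-91 - 8) = 4*(-99) = -396)
B(t, X) = -142*t/3 (B(t, X) = (-146*t + 4*t)/3 = (-142*t)/3 = -142*t/3)
√(B(-97, N) + O(-220)) = √(-142/3*(-97) - 220) = √(13774/3 - 220) = √(13114/3) = √39342/3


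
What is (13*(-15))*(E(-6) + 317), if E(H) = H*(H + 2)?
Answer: -66495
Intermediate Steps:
E(H) = H*(2 + H)
(13*(-15))*(E(-6) + 317) = (13*(-15))*(-6*(2 - 6) + 317) = -195*(-6*(-4) + 317) = -195*(24 + 317) = -195*341 = -66495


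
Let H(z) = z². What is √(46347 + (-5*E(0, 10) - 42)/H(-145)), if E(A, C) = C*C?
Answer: √974445133/145 ≈ 215.28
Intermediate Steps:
E(A, C) = C²
√(46347 + (-5*E(0, 10) - 42)/H(-145)) = √(46347 + (-5*10² - 42)/((-145)²)) = √(46347 + (-5*100 - 42)/21025) = √(46347 + (-500 - 42)*(1/21025)) = √(46347 - 542*1/21025) = √(46347 - 542/21025) = √(974445133/21025) = √974445133/145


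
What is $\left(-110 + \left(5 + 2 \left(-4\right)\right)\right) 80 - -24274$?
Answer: $15234$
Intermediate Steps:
$\left(-110 + \left(5 + 2 \left(-4\right)\right)\right) 80 - -24274 = \left(-110 + \left(5 - 8\right)\right) 80 + 24274 = \left(-110 - 3\right) 80 + 24274 = \left(-113\right) 80 + 24274 = -9040 + 24274 = 15234$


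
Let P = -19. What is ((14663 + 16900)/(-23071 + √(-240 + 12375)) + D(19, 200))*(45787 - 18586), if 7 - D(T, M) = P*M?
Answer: 55097841434061969/532258906 - 858545163*√12135/532258906 ≈ 1.0352e+8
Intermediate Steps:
D(T, M) = 7 + 19*M (D(T, M) = 7 - (-19)*M = 7 + 19*M)
((14663 + 16900)/(-23071 + √(-240 + 12375)) + D(19, 200))*(45787 - 18586) = ((14663 + 16900)/(-23071 + √(-240 + 12375)) + (7 + 19*200))*(45787 - 18586) = (31563/(-23071 + √12135) + (7 + 3800))*27201 = (31563/(-23071 + √12135) + 3807)*27201 = (3807 + 31563/(-23071 + √12135))*27201 = 103554207 + 858545163/(-23071 + √12135)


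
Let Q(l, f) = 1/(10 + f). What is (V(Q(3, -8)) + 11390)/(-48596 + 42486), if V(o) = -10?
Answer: -1138/611 ≈ -1.8625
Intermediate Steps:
(V(Q(3, -8)) + 11390)/(-48596 + 42486) = (-10 + 11390)/(-48596 + 42486) = 11380/(-6110) = 11380*(-1/6110) = -1138/611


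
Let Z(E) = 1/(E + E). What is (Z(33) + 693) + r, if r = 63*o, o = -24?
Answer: -54053/66 ≈ -818.98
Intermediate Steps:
Z(E) = 1/(2*E)
r = -1512 (r = 63*(-24) = -1512)
(Z(33) + 693) + r = ((1/2)/33 + 693) - 1512 = ((1/2)*(1/33) + 693) - 1512 = (1/66 + 693) - 1512 = 45739/66 - 1512 = -54053/66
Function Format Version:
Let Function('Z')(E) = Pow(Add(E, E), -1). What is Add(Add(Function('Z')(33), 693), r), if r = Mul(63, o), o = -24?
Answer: Rational(-54053, 66) ≈ -818.98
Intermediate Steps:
Function('Z')(E) = Mul(Rational(1, 2), Pow(E, -1)) (Function('Z')(E) = Pow(Mul(2, E), -1) = Mul(Rational(1, 2), Pow(E, -1)))
r = -1512 (r = Mul(63, -24) = -1512)
Add(Add(Function('Z')(33), 693), r) = Add(Add(Mul(Rational(1, 2), Pow(33, -1)), 693), -1512) = Add(Add(Mul(Rational(1, 2), Rational(1, 33)), 693), -1512) = Add(Add(Rational(1, 66), 693), -1512) = Add(Rational(45739, 66), -1512) = Rational(-54053, 66)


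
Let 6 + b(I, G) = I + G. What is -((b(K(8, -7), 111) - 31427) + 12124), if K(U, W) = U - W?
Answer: 19183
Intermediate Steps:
b(I, G) = -6 + G + I (b(I, G) = -6 + (I + G) = -6 + (G + I) = -6 + G + I)
-((b(K(8, -7), 111) - 31427) + 12124) = -(((-6 + 111 + (8 - 1*(-7))) - 31427) + 12124) = -(((-6 + 111 + (8 + 7)) - 31427) + 12124) = -(((-6 + 111 + 15) - 31427) + 12124) = -((120 - 31427) + 12124) = -(-31307 + 12124) = -1*(-19183) = 19183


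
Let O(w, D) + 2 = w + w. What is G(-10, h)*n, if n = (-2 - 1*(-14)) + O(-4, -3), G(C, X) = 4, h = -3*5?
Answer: 8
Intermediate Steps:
O(w, D) = -2 + 2*w (O(w, D) = -2 + (w + w) = -2 + 2*w)
h = -15
n = 2 (n = (-2 - 1*(-14)) + (-2 + 2*(-4)) = (-2 + 14) + (-2 - 8) = 12 - 10 = 2)
G(-10, h)*n = 4*2 = 8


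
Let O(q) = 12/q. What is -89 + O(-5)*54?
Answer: -1093/5 ≈ -218.60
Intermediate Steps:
-89 + O(-5)*54 = -89 + (12/(-5))*54 = -89 + (12*(-⅕))*54 = -89 - 12/5*54 = -89 - 648/5 = -1093/5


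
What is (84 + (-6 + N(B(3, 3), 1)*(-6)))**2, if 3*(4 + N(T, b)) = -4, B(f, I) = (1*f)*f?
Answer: 12100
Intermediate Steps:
B(f, I) = f**2 (B(f, I) = f*f = f**2)
N(T, b) = -16/3 (N(T, b) = -4 + (1/3)*(-4) = -4 - 4/3 = -16/3)
(84 + (-6 + N(B(3, 3), 1)*(-6)))**2 = (84 + (-6 - 16/3*(-6)))**2 = (84 + (-6 + 32))**2 = (84 + 26)**2 = 110**2 = 12100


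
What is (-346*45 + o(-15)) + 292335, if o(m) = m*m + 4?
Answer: 276994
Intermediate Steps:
o(m) = 4 + m² (o(m) = m² + 4 = 4 + m²)
(-346*45 + o(-15)) + 292335 = (-346*45 + (4 + (-15)²)) + 292335 = (-15570 + (4 + 225)) + 292335 = (-15570 + 229) + 292335 = -15341 + 292335 = 276994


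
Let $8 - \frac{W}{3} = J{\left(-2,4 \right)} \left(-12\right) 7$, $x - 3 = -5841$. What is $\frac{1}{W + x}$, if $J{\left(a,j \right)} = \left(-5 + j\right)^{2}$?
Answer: $- \frac{1}{5562} \approx -0.00017979$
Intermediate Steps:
$x = -5838$ ($x = 3 - 5841 = -5838$)
$W = 276$ ($W = 24 - 3 \left(-5 + 4\right)^{2} \left(-12\right) 7 = 24 - 3 \left(-1\right)^{2} \left(-12\right) 7 = 24 - 3 \cdot 1 \left(-12\right) 7 = 24 - 3 \left(\left(-12\right) 7\right) = 24 - -252 = 24 + 252 = 276$)
$\frac{1}{W + x} = \frac{1}{276 - 5838} = \frac{1}{-5562} = - \frac{1}{5562}$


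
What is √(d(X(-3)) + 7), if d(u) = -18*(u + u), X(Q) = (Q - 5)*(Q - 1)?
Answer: I*√1145 ≈ 33.838*I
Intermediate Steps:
X(Q) = (-1 + Q)*(-5 + Q) (X(Q) = (-5 + Q)*(-1 + Q) = (-1 + Q)*(-5 + Q))
d(u) = -36*u
√(d(X(-3)) + 7) = √(-36*(5 + (-3)² - 6*(-3)) + 7) = √(-36*(5 + 9 + 18) + 7) = √(-36*32 + 7) = √(-1152 + 7) = √(-1145) = I*√1145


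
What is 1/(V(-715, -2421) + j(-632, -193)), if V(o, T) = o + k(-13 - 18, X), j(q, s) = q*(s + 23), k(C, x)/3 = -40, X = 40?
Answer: 1/106605 ≈ 9.3804e-6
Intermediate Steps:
k(C, x) = -120 (k(C, x) = 3*(-40) = -120)
j(q, s) = q*(23 + s)
V(o, T) = -120 + o (V(o, T) = o - 120 = -120 + o)
1/(V(-715, -2421) + j(-632, -193)) = 1/((-120 - 715) - 632*(23 - 193)) = 1/(-835 - 632*(-170)) = 1/(-835 + 107440) = 1/106605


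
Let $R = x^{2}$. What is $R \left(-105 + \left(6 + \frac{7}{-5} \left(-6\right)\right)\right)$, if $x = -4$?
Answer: $- \frac{7248}{5} \approx -1449.6$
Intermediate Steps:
$R = 16$ ($R = \left(-4\right)^{2} = 16$)
$R \left(-105 + \left(6 + \frac{7}{-5} \left(-6\right)\right)\right) = 16 \left(-105 + \left(6 + \frac{7}{-5} \left(-6\right)\right)\right) = 16 \left(-105 + \left(6 + 7 \left(- \frac{1}{5}\right) \left(-6\right)\right)\right) = 16 \left(-105 + \left(6 - - \frac{42}{5}\right)\right) = 16 \left(-105 + \left(6 + \frac{42}{5}\right)\right) = 16 \left(-105 + \frac{72}{5}\right) = 16 \left(- \frac{453}{5}\right) = - \frac{7248}{5}$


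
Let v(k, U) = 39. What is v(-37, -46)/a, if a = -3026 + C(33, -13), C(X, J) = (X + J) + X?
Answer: -13/991 ≈ -0.013118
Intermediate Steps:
C(X, J) = J + 2*X (C(X, J) = (J + X) + X = J + 2*X)
a = -2973 (a = -3026 + (-13 + 2*33) = -3026 + (-13 + 66) = -3026 + 53 = -2973)
v(-37, -46)/a = 39/(-2973) = 39*(-1/2973) = -13/991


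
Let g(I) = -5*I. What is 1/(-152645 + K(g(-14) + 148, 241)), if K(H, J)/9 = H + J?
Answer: -1/148514 ≈ -6.7334e-6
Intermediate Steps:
K(H, J) = 9*H + 9*J (K(H, J) = 9*(H + J) = 9*H + 9*J)
1/(-152645 + K(g(-14) + 148, 241)) = 1/(-152645 + (9*(-5*(-14) + 148) + 9*241)) = 1/(-152645 + (9*(70 + 148) + 2169)) = 1/(-152645 + (9*218 + 2169)) = 1/(-152645 + (1962 + 2169)) = 1/(-152645 + 4131) = 1/(-148514) = -1/148514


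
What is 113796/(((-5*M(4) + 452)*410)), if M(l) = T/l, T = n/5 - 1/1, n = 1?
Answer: 18966/30955 ≈ 0.61270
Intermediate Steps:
T = -⅘ (T = 1/5 - 1/1 = 1*(⅕) - 1*1 = ⅕ - 1 = -⅘ ≈ -0.80000)
M(l) = -4/(5*l)
113796/(((-5*M(4) + 452)*410)) = 113796/(((-(-4)/4 + 452)*410)) = 113796/(((-5*(-⅕) + 452)*410)) = 113796/(((1 + 452)*410)) = 113796/((453*410)) = 113796/185730 = 113796*(1/185730) = 18966/30955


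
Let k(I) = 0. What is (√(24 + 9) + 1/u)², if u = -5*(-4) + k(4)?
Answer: 13201/400 + √33/10 ≈ 33.577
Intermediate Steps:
u = 20 (u = -5*(-4) + 0 = -1*(-20) + 0 = 20 + 0 = 20)
(√(24 + 9) + 1/u)² = (√(24 + 9) + 1/20)² = (√33 + 1/20)² = (1/20 + √33)²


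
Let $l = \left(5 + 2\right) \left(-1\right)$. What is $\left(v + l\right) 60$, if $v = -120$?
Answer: $-7620$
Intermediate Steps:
$l = -7$ ($l = 7 \left(-1\right) = -7$)
$\left(v + l\right) 60 = \left(-120 - 7\right) 60 = \left(-127\right) 60 = -7620$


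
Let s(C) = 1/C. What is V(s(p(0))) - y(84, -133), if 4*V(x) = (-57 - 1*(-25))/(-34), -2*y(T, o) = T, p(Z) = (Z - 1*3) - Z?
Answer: 718/17 ≈ 42.235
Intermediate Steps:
p(Z) = -3 (p(Z) = (Z - 3) - Z = (-3 + Z) - Z = -3)
y(T, o) = -T/2
V(x) = 4/17 (V(x) = ((-57 - 1*(-25))/(-34))/4 = ((-57 + 25)*(-1/34))/4 = (-32*(-1/34))/4 = (1/4)*(16/17) = 4/17)
V(s(p(0))) - y(84, -133) = 4/17 - (-1)*84/2 = 4/17 - 1*(-42) = 4/17 + 42 = 718/17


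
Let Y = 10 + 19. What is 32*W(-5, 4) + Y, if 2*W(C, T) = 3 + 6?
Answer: 173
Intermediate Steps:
W(C, T) = 9/2 (W(C, T) = (3 + 6)/2 = (1/2)*9 = 9/2)
Y = 29
32*W(-5, 4) + Y = 32*(9/2) + 29 = 144 + 29 = 173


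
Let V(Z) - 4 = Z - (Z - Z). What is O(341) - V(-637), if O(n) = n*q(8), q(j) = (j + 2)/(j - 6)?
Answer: 2338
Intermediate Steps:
V(Z) = 4 + Z (V(Z) = 4 + (Z - (Z - Z)) = 4 + (Z - 1*0) = 4 + (Z + 0) = 4 + Z)
q(j) = (2 + j)/(-6 + j)
O(n) = 5*n (O(n) = n*((2 + 8)/(-6 + 8)) = n*(10/2) = n*((1/2)*10) = n*5 = 5*n)
O(341) - V(-637) = 5*341 - (4 - 637) = 1705 - 1*(-633) = 1705 + 633 = 2338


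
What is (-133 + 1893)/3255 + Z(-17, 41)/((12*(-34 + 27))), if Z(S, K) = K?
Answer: 137/2604 ≈ 0.052611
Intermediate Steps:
(-133 + 1893)/3255 + Z(-17, 41)/((12*(-34 + 27))) = (-133 + 1893)/3255 + 41/((12*(-34 + 27))) = 1760*(1/3255) + 41/((12*(-7))) = 352/651 + 41/(-84) = 352/651 + 41*(-1/84) = 352/651 - 41/84 = 137/2604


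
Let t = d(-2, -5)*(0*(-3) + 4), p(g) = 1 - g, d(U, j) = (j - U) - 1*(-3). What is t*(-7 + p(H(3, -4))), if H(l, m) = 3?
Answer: 0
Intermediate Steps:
d(U, j) = 3 + j - U (d(U, j) = (j - U) + 3 = 3 + j - U)
t = 0 (t = (3 - 5 - 1*(-2))*(0*(-3) + 4) = (3 - 5 + 2)*(0 + 4) = 0*4 = 0)
t*(-7 + p(H(3, -4))) = 0*(-7 + (1 - 1*3)) = 0*(-7 + (1 - 3)) = 0*(-7 - 2) = 0*(-9) = 0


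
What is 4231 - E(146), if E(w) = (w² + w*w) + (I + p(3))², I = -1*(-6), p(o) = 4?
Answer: -38501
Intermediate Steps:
I = 6
E(w) = 100 + 2*w² (E(w) = (w² + w*w) + (6 + 4)² = (w² + w²) + 10² = 2*w² + 100 = 100 + 2*w²)
4231 - E(146) = 4231 - (100 + 2*146²) = 4231 - (100 + 2*21316) = 4231 - (100 + 42632) = 4231 - 1*42732 = 4231 - 42732 = -38501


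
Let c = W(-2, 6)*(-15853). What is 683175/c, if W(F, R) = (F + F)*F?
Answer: -683175/126824 ≈ -5.3868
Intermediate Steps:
W(F, R) = 2*F² (W(F, R) = (2*F)*F = 2*F²)
c = -126824 (c = (2*(-2)²)*(-15853) = (2*4)*(-15853) = 8*(-15853) = -126824)
683175/c = 683175/(-126824) = 683175*(-1/126824) = -683175/126824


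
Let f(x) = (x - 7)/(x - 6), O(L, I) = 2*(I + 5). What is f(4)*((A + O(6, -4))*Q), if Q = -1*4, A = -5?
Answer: 18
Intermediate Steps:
Q = -4
O(L, I) = 10 + 2*I (O(L, I) = 2*(5 + I) = 10 + 2*I)
f(x) = (-7 + x)/(-6 + x)
f(4)*((A + O(6, -4))*Q) = ((-7 + 4)/(-6 + 4))*((-5 + (10 + 2*(-4)))*(-4)) = (-3/(-2))*((-5 + (10 - 8))*(-4)) = (-½*(-3))*((-5 + 2)*(-4)) = 3*(-3*(-4))/2 = (3/2)*12 = 18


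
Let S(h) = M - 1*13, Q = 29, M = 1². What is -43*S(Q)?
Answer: 516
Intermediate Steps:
M = 1
S(h) = -12 (S(h) = 1 - 1*13 = 1 - 13 = -12)
-43*S(Q) = -43*(-12) = 516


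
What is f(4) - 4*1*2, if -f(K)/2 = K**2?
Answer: -40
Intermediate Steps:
f(K) = -2*K**2
f(4) - 4*1*2 = -2*4**2 - 4*1*2 = -2*16 - 4*2 = -32 - 8 = -40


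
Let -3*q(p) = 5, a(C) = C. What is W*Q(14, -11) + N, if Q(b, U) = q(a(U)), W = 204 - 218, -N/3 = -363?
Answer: 3337/3 ≈ 1112.3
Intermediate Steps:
N = 1089 (N = -3*(-363) = 1089)
W = -14
q(p) = -5/3 (q(p) = -1/3*5 = -5/3)
Q(b, U) = -5/3
W*Q(14, -11) + N = -14*(-5/3) + 1089 = 70/3 + 1089 = 3337/3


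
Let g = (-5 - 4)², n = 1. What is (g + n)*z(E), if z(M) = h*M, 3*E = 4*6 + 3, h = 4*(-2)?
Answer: -5904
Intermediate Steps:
h = -8
E = 9 (E = (4*6 + 3)/3 = (24 + 3)/3 = (⅓)*27 = 9)
z(M) = -8*M
g = 81 (g = (-9)² = 81)
(g + n)*z(E) = (81 + 1)*(-8*9) = 82*(-72) = -5904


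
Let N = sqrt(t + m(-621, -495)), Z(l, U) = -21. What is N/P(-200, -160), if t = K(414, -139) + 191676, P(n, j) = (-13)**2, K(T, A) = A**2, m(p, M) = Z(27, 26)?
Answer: 4*sqrt(13186)/169 ≈ 2.7179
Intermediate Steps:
m(p, M) = -21
P(n, j) = 169
t = 210997 (t = (-139)**2 + 191676 = 19321 + 191676 = 210997)
N = 4*sqrt(13186) (N = sqrt(210997 - 21) = sqrt(210976) = 4*sqrt(13186) ≈ 459.32)
N/P(-200, -160) = (4*sqrt(13186))/169 = (4*sqrt(13186))*(1/169) = 4*sqrt(13186)/169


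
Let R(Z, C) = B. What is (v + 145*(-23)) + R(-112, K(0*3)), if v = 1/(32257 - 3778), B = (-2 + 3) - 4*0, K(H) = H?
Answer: -94948985/28479 ≈ -3334.0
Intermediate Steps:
B = 1 (B = 1 + 0 = 1)
v = 1/28479 ≈ 3.5114e-5
R(Z, C) = 1
(v + 145*(-23)) + R(-112, K(0*3)) = (1/28479 + 145*(-23)) + 1 = (1/28479 - 3335) + 1 = -94977464/28479 + 1 = -94948985/28479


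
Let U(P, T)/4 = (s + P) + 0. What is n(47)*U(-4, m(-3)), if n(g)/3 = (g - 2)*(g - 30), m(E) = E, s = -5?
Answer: -82620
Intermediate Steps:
n(g) = 3*(-30 + g)*(-2 + g) (n(g) = 3*((g - 2)*(g - 30)) = 3*((-2 + g)*(-30 + g)) = 3*((-30 + g)*(-2 + g)) = 3*(-30 + g)*(-2 + g))
U(P, T) = -20 + 4*P (U(P, T) = 4*((-5 + P) + 0) = 4*(-5 + P) = -20 + 4*P)
n(47)*U(-4, m(-3)) = (180 - 96*47 + 3*47**2)*(-20 + 4*(-4)) = (180 - 4512 + 3*2209)*(-20 - 16) = (180 - 4512 + 6627)*(-36) = 2295*(-36) = -82620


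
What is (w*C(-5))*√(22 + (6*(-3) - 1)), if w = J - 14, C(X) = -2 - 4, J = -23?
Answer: 222*√3 ≈ 384.52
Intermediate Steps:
C(X) = -6
w = -37 (w = -23 - 14 = -37)
(w*C(-5))*√(22 + (6*(-3) - 1)) = (-37*(-6))*√(22 + (6*(-3) - 1)) = 222*√(22 + (-18 - 1)) = 222*√(22 - 19) = 222*√3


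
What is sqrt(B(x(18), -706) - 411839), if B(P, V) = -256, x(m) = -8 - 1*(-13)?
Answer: I*sqrt(412095) ≈ 641.95*I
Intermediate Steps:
x(m) = 5 (x(m) = -8 + 13 = 5)
sqrt(B(x(18), -706) - 411839) = sqrt(-256 - 411839) = sqrt(-412095) = I*sqrt(412095)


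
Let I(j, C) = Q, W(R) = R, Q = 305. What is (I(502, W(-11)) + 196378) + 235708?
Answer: 432391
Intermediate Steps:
I(j, C) = 305
(I(502, W(-11)) + 196378) + 235708 = (305 + 196378) + 235708 = 196683 + 235708 = 432391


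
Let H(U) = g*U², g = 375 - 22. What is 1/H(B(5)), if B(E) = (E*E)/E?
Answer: 1/8825 ≈ 0.00011331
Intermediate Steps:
B(E) = E (B(E) = E²/E = E)
g = 353
H(U) = 353*U²
1/H(B(5)) = 1/(353*5²) = 1/(353*25) = 1/8825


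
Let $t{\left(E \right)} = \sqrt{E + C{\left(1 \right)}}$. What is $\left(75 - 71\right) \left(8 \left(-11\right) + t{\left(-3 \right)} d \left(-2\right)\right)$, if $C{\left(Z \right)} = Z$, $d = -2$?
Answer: $-352 + 16 i \sqrt{2} \approx -352.0 + 22.627 i$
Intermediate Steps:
$t{\left(E \right)} = \sqrt{1 + E}$ ($t{\left(E \right)} = \sqrt{E + 1} = \sqrt{1 + E}$)
$\left(75 - 71\right) \left(8 \left(-11\right) + t{\left(-3 \right)} d \left(-2\right)\right) = \left(75 - 71\right) \left(8 \left(-11\right) + \sqrt{1 - 3} \left(-2\right) \left(-2\right)\right) = \left(75 - 71\right) \left(-88 + \sqrt{-2} \left(-2\right) \left(-2\right)\right) = 4 \left(-88 + i \sqrt{2} \left(-2\right) \left(-2\right)\right) = 4 \left(-88 + - 2 i \sqrt{2} \left(-2\right)\right) = 4 \left(-88 + 4 i \sqrt{2}\right) = -352 + 16 i \sqrt{2}$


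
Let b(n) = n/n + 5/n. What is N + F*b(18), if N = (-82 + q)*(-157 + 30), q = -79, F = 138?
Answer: 61870/3 ≈ 20623.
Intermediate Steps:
b(n) = 1 + 5/n
N = 20447 (N = (-82 - 79)*(-157 + 30) = -161*(-127) = 20447)
N + F*b(18) = 20447 + 138*((5 + 18)/18) = 20447 + 138*((1/18)*23) = 20447 + 138*(23/18) = 20447 + 529/3 = 61870/3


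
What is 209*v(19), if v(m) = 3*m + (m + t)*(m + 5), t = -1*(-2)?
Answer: 117249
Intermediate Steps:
t = 2
v(m) = 3*m + (2 + m)*(5 + m) (v(m) = 3*m + (m + 2)*(m + 5) = 3*m + (2 + m)*(5 + m))
209*v(19) = 209*(10 + 19² + 10*19) = 209*(10 + 361 + 190) = 209*561 = 117249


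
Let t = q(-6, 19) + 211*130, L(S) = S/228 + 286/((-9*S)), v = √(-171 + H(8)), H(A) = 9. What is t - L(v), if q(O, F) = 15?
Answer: 27445 - 11111*I*√2/6156 ≈ 27445.0 - 2.5525*I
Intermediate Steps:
v = 9*I*√2 (v = √(-171 + 9) = √(-162) = 9*I*√2 ≈ 12.728*I)
L(S) = -286/(9*S) + S/228 (L(S) = S*(1/228) + 286*(-1/(9*S)) = S/228 - 286/(9*S) = -286/(9*S) + S/228)
t = 27445 (t = 15 + 211*130 = 15 + 27430 = 27445)
t - L(v) = 27445 - (-286*(-I*√2/18)/9 + (9*I*√2)/228) = 27445 - (-(-143)*I*√2/81 + 3*I*√2/76) = 27445 - (143*I*√2/81 + 3*I*√2/76) = 27445 - 11111*I*√2/6156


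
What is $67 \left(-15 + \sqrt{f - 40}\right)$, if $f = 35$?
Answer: $-1005 + 67 i \sqrt{5} \approx -1005.0 + 149.82 i$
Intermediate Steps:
$67 \left(-15 + \sqrt{f - 40}\right) = 67 \left(-15 + \sqrt{35 - 40}\right) = 67 \left(-15 + \sqrt{-5}\right) = 67 \left(-15 + i \sqrt{5}\right) = -1005 + 67 i \sqrt{5}$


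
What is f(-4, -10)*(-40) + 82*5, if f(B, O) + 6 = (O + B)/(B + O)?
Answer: 610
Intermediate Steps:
f(B, O) = -5 (f(B, O) = -6 + (O + B)/(B + O) = -6 + (B + O)/(B + O) = -6 + 1 = -5)
f(-4, -10)*(-40) + 82*5 = -5*(-40) + 82*5 = 200 + 410 = 610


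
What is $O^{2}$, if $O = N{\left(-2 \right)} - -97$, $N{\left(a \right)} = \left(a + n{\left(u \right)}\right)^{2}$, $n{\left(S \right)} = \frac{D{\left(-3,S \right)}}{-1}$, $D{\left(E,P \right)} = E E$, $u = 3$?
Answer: $47524$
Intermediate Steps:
$D{\left(E,P \right)} = E^{2}$
$n{\left(S \right)} = -9$ ($n{\left(S \right)} = \frac{\left(-3\right)^{2}}{-1} = 9 \left(-1\right) = -9$)
$N{\left(a \right)} = \left(-9 + a\right)^{2}$ ($N{\left(a \right)} = \left(a - 9\right)^{2} = \left(-9 + a\right)^{2}$)
$O = 218$ ($O = \left(-9 - 2\right)^{2} - -97 = \left(-11\right)^{2} + 97 = 121 + 97 = 218$)
$O^{2} = 218^{2} = 47524$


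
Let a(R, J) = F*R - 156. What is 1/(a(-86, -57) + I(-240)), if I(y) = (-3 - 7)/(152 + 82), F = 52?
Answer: -117/541481 ≈ -0.00021607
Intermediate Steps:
I(y) = -5/117 (I(y) = -10/234 = -10*1/234 = -5/117)
a(R, J) = -156 + 52*R (a(R, J) = 52*R - 156 = -156 + 52*R)
1/(a(-86, -57) + I(-240)) = 1/((-156 + 52*(-86)) - 5/117) = 1/((-156 - 4472) - 5/117) = 1/(-4628 - 5/117) = 1/(-541481/117) = -117/541481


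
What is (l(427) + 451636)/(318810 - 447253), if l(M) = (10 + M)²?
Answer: -642605/128443 ≈ -5.0030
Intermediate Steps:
(l(427) + 451636)/(318810 - 447253) = ((10 + 427)² + 451636)/(318810 - 447253) = (437² + 451636)/(-128443) = (190969 + 451636)*(-1/128443) = 642605*(-1/128443) = -642605/128443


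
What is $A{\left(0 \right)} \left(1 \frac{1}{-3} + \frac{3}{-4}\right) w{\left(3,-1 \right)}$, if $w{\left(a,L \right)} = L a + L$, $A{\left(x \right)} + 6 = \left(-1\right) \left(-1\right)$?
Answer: $- \frac{65}{3} \approx -21.667$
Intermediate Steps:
$A{\left(x \right)} = -5$ ($A{\left(x \right)} = -6 - -1 = -6 + 1 = -5$)
$w{\left(a,L \right)} = L + L a$
$A{\left(0 \right)} \left(1 \frac{1}{-3} + \frac{3}{-4}\right) w{\left(3,-1 \right)} = - 5 \left(1 \frac{1}{-3} + \frac{3}{-4}\right) \left(- (1 + 3)\right) = - 5 \left(1 \left(- \frac{1}{3}\right) + 3 \left(- \frac{1}{4}\right)\right) \left(\left(-1\right) 4\right) = - 5 \left(- \frac{1}{3} - \frac{3}{4}\right) \left(-4\right) = \left(-5\right) \left(- \frac{13}{12}\right) \left(-4\right) = \frac{65}{12} \left(-4\right) = - \frac{65}{3}$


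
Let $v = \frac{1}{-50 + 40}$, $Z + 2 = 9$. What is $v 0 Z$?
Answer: $0$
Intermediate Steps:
$Z = 7$ ($Z = -2 + 9 = 7$)
$v = - \frac{1}{10}$ ($v = \frac{1}{-10} = - \frac{1}{10} \approx -0.1$)
$v 0 Z = - \frac{0 \cdot 7}{10} = \left(- \frac{1}{10}\right) 0 = 0$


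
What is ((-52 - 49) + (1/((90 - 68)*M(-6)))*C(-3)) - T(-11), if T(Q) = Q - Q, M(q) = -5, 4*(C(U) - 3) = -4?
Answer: -5556/55 ≈ -101.02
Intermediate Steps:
C(U) = 2 (C(U) = 3 + (1/4)*(-4) = 3 - 1 = 2)
T(Q) = 0
((-52 - 49) + (1/((90 - 68)*M(-6)))*C(-3)) - T(-11) = ((-52 - 49) + (1/((90 - 68)*(-5)))*2) - 1*0 = (-101 + (-1/5/22)*2) + 0 = (-101 + ((1/22)*(-1/5))*2) + 0 = (-101 - 1/110*2) + 0 = (-101 - 1/55) + 0 = -5556/55 + 0 = -5556/55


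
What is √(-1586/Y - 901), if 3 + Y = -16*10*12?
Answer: I*√3328784151/1923 ≈ 30.003*I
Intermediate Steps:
Y = -1923 (Y = -3 - 16*10*12 = -3 - 160*12 = -3 - 1920 = -1923)
√(-1586/Y - 901) = √(-1586/(-1923) - 901) = √(-1586*(-1/1923) - 901) = √(1586/1923 - 901) = √(-1731037/1923) = I*√3328784151/1923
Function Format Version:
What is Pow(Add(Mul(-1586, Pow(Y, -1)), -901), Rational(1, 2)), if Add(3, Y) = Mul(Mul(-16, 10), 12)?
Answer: Mul(Rational(1, 1923), I, Pow(3328784151, Rational(1, 2))) ≈ Mul(30.003, I)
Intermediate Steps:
Y = -1923 (Y = Add(-3, Mul(Mul(-16, 10), 12)) = Add(-3, Mul(-160, 12)) = Add(-3, -1920) = -1923)
Pow(Add(Mul(-1586, Pow(Y, -1)), -901), Rational(1, 2)) = Pow(Add(Mul(-1586, Pow(-1923, -1)), -901), Rational(1, 2)) = Pow(Add(Mul(-1586, Rational(-1, 1923)), -901), Rational(1, 2)) = Pow(Add(Rational(1586, 1923), -901), Rational(1, 2)) = Pow(Rational(-1731037, 1923), Rational(1, 2)) = Mul(Rational(1, 1923), I, Pow(3328784151, Rational(1, 2)))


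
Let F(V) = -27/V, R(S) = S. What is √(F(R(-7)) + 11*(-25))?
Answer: I*√13286/7 ≈ 16.466*I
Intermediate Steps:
√(F(R(-7)) + 11*(-25)) = √(-27/(-7) + 11*(-25)) = √(-27*(-⅐) - 275) = √(27/7 - 275) = √(-1898/7) = I*√13286/7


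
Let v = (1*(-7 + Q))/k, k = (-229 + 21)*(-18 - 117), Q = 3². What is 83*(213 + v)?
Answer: 248213243/14040 ≈ 17679.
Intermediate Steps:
Q = 9
k = 28080 (k = -208*(-135) = 28080)
v = 1/14040 (v = (1*(-7 + 9))/28080 = (1*2)*(1/28080) = 2*(1/28080) = 1/14040 ≈ 7.1225e-5)
83*(213 + v) = 83*(213 + 1/14040) = 83*(2990521/14040) = 248213243/14040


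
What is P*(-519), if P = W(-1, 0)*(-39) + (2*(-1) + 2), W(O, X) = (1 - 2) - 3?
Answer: -80964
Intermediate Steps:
W(O, X) = -4 (W(O, X) = -1 - 3 = -4)
P = 156 (P = -4*(-39) + (2*(-1) + 2) = 156 + (-2 + 2) = 156 + 0 = 156)
P*(-519) = 156*(-519) = -80964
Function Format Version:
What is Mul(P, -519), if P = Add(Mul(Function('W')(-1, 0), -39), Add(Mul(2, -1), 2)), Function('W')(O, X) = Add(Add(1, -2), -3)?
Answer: -80964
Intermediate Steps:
Function('W')(O, X) = -4 (Function('W')(O, X) = Add(-1, -3) = -4)
P = 156 (P = Add(Mul(-4, -39), Add(Mul(2, -1), 2)) = Add(156, Add(-2, 2)) = Add(156, 0) = 156)
Mul(P, -519) = Mul(156, -519) = -80964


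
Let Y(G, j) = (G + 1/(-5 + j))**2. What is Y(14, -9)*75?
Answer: 2851875/196 ≈ 14550.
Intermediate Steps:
Y(14, -9)*75 = ((1 - 5*14 + 14*(-9))**2/(-5 - 9)**2)*75 = ((1 - 70 - 126)**2/(-14)**2)*75 = ((1/196)*(-195)**2)*75 = ((1/196)*38025)*75 = (38025/196)*75 = 2851875/196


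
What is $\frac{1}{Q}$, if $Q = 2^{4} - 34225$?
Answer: $- \frac{1}{34209} \approx -2.9232 \cdot 10^{-5}$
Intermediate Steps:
$Q = -34209$ ($Q = 16 - 34225 = -34209$)
$\frac{1}{Q} = \frac{1}{-34209} = - \frac{1}{34209}$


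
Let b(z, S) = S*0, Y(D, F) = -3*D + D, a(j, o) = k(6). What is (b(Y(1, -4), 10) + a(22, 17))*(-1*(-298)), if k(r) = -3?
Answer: -894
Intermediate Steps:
a(j, o) = -3
Y(D, F) = -2*D
b(z, S) = 0
(b(Y(1, -4), 10) + a(22, 17))*(-1*(-298)) = (0 - 3)*(-1*(-298)) = -3*298 = -894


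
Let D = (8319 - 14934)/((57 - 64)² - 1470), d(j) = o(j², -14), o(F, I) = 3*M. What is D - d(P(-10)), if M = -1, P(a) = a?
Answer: 222/29 ≈ 7.6552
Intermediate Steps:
o(F, I) = -3 (o(F, I) = 3*(-1) = -3)
d(j) = -3
D = 135/29 (D = -6615/((-7)² - 1470) = -6615/(49 - 1470) = -6615/(-1421) = -6615*(-1/1421) = 135/29 ≈ 4.6552)
D - d(P(-10)) = 135/29 - 1*(-3) = 135/29 + 3 = 222/29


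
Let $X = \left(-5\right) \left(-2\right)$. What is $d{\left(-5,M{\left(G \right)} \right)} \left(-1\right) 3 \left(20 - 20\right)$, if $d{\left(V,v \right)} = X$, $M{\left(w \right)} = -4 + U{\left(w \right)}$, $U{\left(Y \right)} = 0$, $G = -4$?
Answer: $0$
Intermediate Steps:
$M{\left(w \right)} = -4$ ($M{\left(w \right)} = -4 + 0 = -4$)
$X = 10$
$d{\left(V,v \right)} = 10$
$d{\left(-5,M{\left(G \right)} \right)} \left(-1\right) 3 \left(20 - 20\right) = 10 \left(-1\right) 3 \left(20 - 20\right) = \left(-10\right) 3 \cdot 0 = \left(-30\right) 0 = 0$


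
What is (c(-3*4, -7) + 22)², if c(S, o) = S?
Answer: 100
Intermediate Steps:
(c(-3*4, -7) + 22)² = (-3*4 + 22)² = (-12 + 22)² = 10² = 100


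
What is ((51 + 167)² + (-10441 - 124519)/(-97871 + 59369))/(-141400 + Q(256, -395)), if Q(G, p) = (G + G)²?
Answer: 228738001/581110686 ≈ 0.39362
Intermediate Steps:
Q(G, p) = 4*G² (Q(G, p) = (2*G)² = 4*G²)
((51 + 167)² + (-10441 - 124519)/(-97871 + 59369))/(-141400 + Q(256, -395)) = ((51 + 167)² + (-10441 - 124519)/(-97871 + 59369))/(-141400 + 4*256²) = (218² - 134960/(-38502))/(-141400 + 4*65536) = (47524 - 134960*(-1/38502))/(-141400 + 262144) = (47524 + 67480/19251)/120744 = (914952004/19251)*(1/120744) = 228738001/581110686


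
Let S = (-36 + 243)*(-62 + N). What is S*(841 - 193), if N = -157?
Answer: -29375784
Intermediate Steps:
S = -45333 (S = (-36 + 243)*(-62 - 157) = 207*(-219) = -45333)
S*(841 - 193) = -45333*(841 - 193) = -45333*648 = -29375784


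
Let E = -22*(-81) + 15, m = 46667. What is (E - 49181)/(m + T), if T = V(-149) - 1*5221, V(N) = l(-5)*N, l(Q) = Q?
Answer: -47384/42191 ≈ -1.1231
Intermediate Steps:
V(N) = -5*N
T = -4476 (T = -5*(-149) - 1*5221 = 745 - 5221 = -4476)
E = 1797 (E = 1782 + 15 = 1797)
(E - 49181)/(m + T) = (1797 - 49181)/(46667 - 4476) = -47384/42191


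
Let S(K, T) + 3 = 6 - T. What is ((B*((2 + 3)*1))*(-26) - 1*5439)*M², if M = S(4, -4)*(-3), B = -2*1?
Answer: -2283939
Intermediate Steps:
B = -2
S(K, T) = 3 - T (S(K, T) = -3 + (6 - T) = 3 - T)
M = -21 (M = (3 - 1*(-4))*(-3) = (3 + 4)*(-3) = 7*(-3) = -21)
((B*((2 + 3)*1))*(-26) - 1*5439)*M² = (-2*(2 + 3)*(-26) - 1*5439)*(-21)² = (-10*(-26) - 5439)*441 = (260 - 5439)*441 = -5179*441 = -2283939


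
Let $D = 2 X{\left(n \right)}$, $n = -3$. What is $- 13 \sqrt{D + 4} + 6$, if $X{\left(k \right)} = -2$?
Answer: $6$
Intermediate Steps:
$D = -4$ ($D = 2 \left(-2\right) = -4$)
$- 13 \sqrt{D + 4} + 6 = - 13 \sqrt{-4 + 4} + 6 = - 13 \sqrt{0} + 6 = \left(-13\right) 0 + 6 = 0 + 6 = 6$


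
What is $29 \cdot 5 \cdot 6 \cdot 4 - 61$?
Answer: $3419$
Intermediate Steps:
$29 \cdot 5 \cdot 6 \cdot 4 - 61 = 29 \cdot 30 \cdot 4 - 61 = 29 \cdot 120 - 61 = 3480 - 61 = 3419$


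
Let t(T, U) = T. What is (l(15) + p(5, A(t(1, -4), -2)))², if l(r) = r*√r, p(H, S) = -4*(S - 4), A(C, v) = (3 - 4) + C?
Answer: 3631 + 480*√15 ≈ 5490.0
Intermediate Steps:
A(C, v) = -1 + C
p(H, S) = 16 - 4*S (p(H, S) = -4*(-4 + S) = 16 - 4*S)
l(r) = r^(3/2)
(l(15) + p(5, A(t(1, -4), -2)))² = (15^(3/2) + (16 - 4*(-1 + 1)))² = (15*√15 + (16 - 4*0))² = (15*√15 + (16 + 0))² = (15*√15 + 16)² = (16 + 15*√15)²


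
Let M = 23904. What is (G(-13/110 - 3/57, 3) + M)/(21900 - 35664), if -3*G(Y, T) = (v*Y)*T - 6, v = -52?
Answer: -6243122/3595845 ≈ -1.7362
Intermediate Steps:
G(Y, T) = 2 + 52*T*Y/3 (G(Y, T) = -((-52*Y)*T - 6)/3 = -(-52*T*Y - 6)/3 = -(-6 - 52*T*Y)/3 = 2 + 52*T*Y/3)
(G(-13/110 - 3/57, 3) + M)/(21900 - 35664) = ((2 + (52/3)*3*(-13/110 - 3/57)) + 23904)/(21900 - 35664) = ((2 + (52/3)*3*(-13*1/110 - 3*1/57)) + 23904)/(-13764) = ((2 + (52/3)*3*(-13/110 - 1/19)) + 23904)*(-1/13764) = ((2 + (52/3)*3*(-357/2090)) + 23904)*(-1/13764) = ((2 - 9282/1045) + 23904)*(-1/13764) = (-7192/1045 + 23904)*(-1/13764) = (24972488/1045)*(-1/13764) = -6243122/3595845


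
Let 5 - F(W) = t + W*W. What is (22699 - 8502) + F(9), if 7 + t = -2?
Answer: 14130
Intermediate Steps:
t = -9 (t = -7 - 2 = -9)
F(W) = 14 - W**2 (F(W) = 5 - (-9 + W*W) = 5 - (-9 + W**2) = 5 + (9 - W**2) = 14 - W**2)
(22699 - 8502) + F(9) = (22699 - 8502) + (14 - 1*9**2) = 14197 + (14 - 1*81) = 14197 + (14 - 81) = 14197 - 67 = 14130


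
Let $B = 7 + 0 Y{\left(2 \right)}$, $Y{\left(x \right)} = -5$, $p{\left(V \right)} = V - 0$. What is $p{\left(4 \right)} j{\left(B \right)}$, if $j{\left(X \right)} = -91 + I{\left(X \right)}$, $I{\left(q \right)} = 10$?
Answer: $-324$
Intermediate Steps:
$p{\left(V \right)} = V$ ($p{\left(V \right)} = V + 0 = V$)
$B = 7$ ($B = 7 + 0 \left(-5\right) = 7 + 0 = 7$)
$j{\left(X \right)} = -81$ ($j{\left(X \right)} = -91 + 10 = -81$)
$p{\left(4 \right)} j{\left(B \right)} = 4 \left(-81\right) = -324$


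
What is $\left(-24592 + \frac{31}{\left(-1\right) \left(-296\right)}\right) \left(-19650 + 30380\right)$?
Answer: $- \frac{1055484145}{4} \approx -2.6387 \cdot 10^{8}$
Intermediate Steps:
$\left(-24592 + \frac{31}{\left(-1\right) \left(-296\right)}\right) \left(-19650 + 30380\right) = \left(-24592 + \frac{31}{296}\right) 10730 = \left(- \frac{7279201}{296}\right) 10730 = - \frac{1055484145}{4}$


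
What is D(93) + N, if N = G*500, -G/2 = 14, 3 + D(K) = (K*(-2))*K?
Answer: -31301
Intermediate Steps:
D(K) = -3 - 2*K² (D(K) = -3 + (K*(-2))*K = -3 + (-2*K)*K = -3 - 2*K²)
G = -28 (G = -2*14 = -28)
N = -14000 (N = -28*500 = -14000)
D(93) + N = (-3 - 2*93²) - 14000 = (-3 - 2*8649) - 14000 = (-3 - 17298) - 14000 = -17301 - 14000 = -31301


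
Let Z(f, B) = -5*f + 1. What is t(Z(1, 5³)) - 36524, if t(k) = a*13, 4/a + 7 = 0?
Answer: -255720/7 ≈ -36531.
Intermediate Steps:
a = -4/7 (a = 4/(-7 + 0) = 4/(-7) = 4*(-⅐) = -4/7 ≈ -0.57143)
Z(f, B) = 1 - 5*f
t(k) = -52/7 (t(k) = -4/7*13 = -52/7)
t(Z(1, 5³)) - 36524 = -52/7 - 36524 = -255720/7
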